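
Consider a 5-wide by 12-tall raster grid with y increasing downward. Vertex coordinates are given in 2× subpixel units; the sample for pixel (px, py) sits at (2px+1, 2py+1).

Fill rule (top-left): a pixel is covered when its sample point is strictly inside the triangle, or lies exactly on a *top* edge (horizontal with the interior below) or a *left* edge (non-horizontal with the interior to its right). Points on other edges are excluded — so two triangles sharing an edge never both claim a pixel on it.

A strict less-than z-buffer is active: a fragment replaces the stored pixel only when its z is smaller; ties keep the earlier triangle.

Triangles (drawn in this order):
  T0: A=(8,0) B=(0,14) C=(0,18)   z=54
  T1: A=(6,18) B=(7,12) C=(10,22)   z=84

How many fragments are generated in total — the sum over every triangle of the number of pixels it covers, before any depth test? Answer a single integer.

T0:
  2·area = 32  (B↔C swapped to make it positive)
  edge (8, 0)→(0, 18): d=(-8,18) right/bottom  bias=-1
  edge (0, 18)→(0, 14): d=(0,-4) top-left  bias=+0
  edge (0, 14)→(8, 0): d=(8,-14) top-left  bias=+0
    (1,4)@(3, 9): e=[18,12,2] → █
    (2,4)@(5, 9): e=[-18,20,30] → ·
    (1,5)@(3, 11): e=[2,12,18] → █
    (2,5)@(5, 11): e=[-34,20,46] → ·
    (0,6)@(1, 13): e=[22,4,6] → █
    (1,6)@(3, 13): e=[-14,12,34] → ·
    (0,7)@(1, 15): e=[6,4,22] → █
    (1,7)@(3, 15): e=[-30,12,50] → ·
    (0,8)@(1, 17): e=[-10,4,38] → ·
  covered (4 px):
    · · · · ·
    · · · · ·
    · · · · ·
    · · · · ·
    · █ · · ·
    · █ · · ·
    █ · · · ·
    █ · · · ·
    · · · · ·
    · · · · ·
    · · · · ·
    · · · · ·
T1:
  2·area = 28
  edge (6, 18)→(7, 12): d=(1,-6) top-left  bias=+0
  edge (7, 12)→(10, 22): d=(3,10) right/bottom  bias=-1
  edge (10, 22)→(6, 18): d=(-4,-4) top-left  bias=+0
    (0,6)@(1, 13): e=[-35,63,0] → ·  [on edge]
    (3,6)@(7, 13): e=[1,3,24] → █
    (4,6)@(9, 13): e=[13,-17,32] → ·
    (1,7)@(3, 15): e=[-21,49,0] → ·  [on edge]
    (3,7)@(7, 15): e=[3,9,16] → █
    (4,7)@(9, 15): e=[15,-11,24] → ·
    (2,8)@(5, 17): e=[-7,35,0] → ·  [on edge]
    (3,8)@(7, 17): e=[5,15,8] → █
    (4,8)@(9, 17): e=[17,-5,16] → ·
    (3,9)@(7, 19): e=[7,21,0] → █  [on edge]
    (4,9)@(9, 19): e=[19,1,8] → █
    (3,10)@(7, 21): e=[9,27,-8] → ·
    (4,10)@(9, 21): e=[21,7,0] → █  [on edge]
  covered (6 px):
    · · · · ·
    · · · · ·
    · · · · ·
    · · · · ·
    · · · · ·
    · · · · ·
    · · · █ ·
    · · · █ ·
    · · · █ ·
    · · · █ █
    · · · · █
    · · · · ·

Final: 10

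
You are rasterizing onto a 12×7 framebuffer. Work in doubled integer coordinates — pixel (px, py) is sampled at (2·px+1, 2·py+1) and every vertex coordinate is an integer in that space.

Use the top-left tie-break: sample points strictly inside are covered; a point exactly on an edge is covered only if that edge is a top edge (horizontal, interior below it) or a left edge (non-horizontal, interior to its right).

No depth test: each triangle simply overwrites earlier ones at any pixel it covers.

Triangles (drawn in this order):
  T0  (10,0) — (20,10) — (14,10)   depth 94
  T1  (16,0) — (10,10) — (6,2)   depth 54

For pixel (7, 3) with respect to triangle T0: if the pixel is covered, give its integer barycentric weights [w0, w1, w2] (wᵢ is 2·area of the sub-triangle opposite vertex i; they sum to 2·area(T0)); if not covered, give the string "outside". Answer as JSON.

T0:
  2·area = 60
  edge (10, 0)→(20, 10): d=(10,10) right/bottom  bias=-1
  edge (20, 10)→(14, 10): d=(-6,0) right/bottom  bias=-1
  edge (14, 10)→(10, 0): d=(-4,-10) top-left  bias=+0
    (5,0)@(11, 1): e=[0,54,6] → ·  [on edge]
    (6,1)@(13, 3): e=[0,42,18] → ·  [on edge]
    (6,2)@(13, 5): e=[20,30,10] → #
    (7,2)@(15, 5): e=[0,30,30] → ·  [on edge]
    (6,3)@(13, 7): e=[40,18,2] → #
    (7,3)@(15, 7): e=[20,18,22] → #
    (8,3)@(17, 7): e=[0,18,42] → ·  [on edge]
    (6,4)@(13, 9): e=[60,6,-6] → ·
    (7,4)@(15, 9): e=[40,6,14] → #
    (8,4)@(17, 9): e=[20,6,34] → #
    (9,4)@(19, 9): e=[0,6,54] → ·  [on edge]
    (7,5)@(15, 11): e=[60,-6,6] → ·
    (10,5)@(21, 11): e=[0,-6,66] → ·  [on edge]
    (11,6)@(23, 13): e=[0,-18,78] → ·  [on edge]
  covered (5 px):
    · · · · · · · · · · · ·
    · · · · · · · · · · · ·
    · · · · · · # · · · · ·
    · · · · · · # # · · · ·
    · · · · · · · # # · · ·
    · · · · · · · · · · · ·
    · · · · · · · · · · · ·
T1:
  2·area = 88
  edge (16, 0)→(10, 10): d=(-6,10) right/bottom  bias=-1
  edge (10, 10)→(6, 2): d=(-4,-8) top-left  bias=+0
  edge (6, 2)→(16, 0): d=(10,-2) top-left  bias=+0
    (5,0)@(11, 1): e=[44,44,0] → #  [on edge]
    (6,0)@(13, 1): e=[24,60,4] → #
    (7,0)@(15, 1): e=[4,76,8] → #
    (8,0)@(17, 1): e=[-16,92,12] → ·
    (0,1)@(1, 3): e=[132,-44,0] → ·  [on edge]
    (3,1)@(7, 3): e=[72,4,12] → #
    (4,1)@(9, 3): e=[52,20,16] → #
    (7,1)@(15, 3): e=[-8,68,28] → ·
    (3,2)@(7, 5): e=[60,-4,32] → ·
    (4,2)@(9, 5): e=[40,12,36] → #
    (6,2)@(13, 5): e=[0,44,44] → ·  [on edge]
    (4,3)@(9, 7): e=[28,4,56] → #
  covered (11 px):
    · · · · · # # # · · · ·
    · · · # # # # · · · · ·
    · · · · # # · · · · · ·
    · · · · # # · · · · · ·
    · · · · · · · · · · · ·
    · · · · · · · · · · · ·
    · · · · · · · · · · · ·

Final: [18,22,20]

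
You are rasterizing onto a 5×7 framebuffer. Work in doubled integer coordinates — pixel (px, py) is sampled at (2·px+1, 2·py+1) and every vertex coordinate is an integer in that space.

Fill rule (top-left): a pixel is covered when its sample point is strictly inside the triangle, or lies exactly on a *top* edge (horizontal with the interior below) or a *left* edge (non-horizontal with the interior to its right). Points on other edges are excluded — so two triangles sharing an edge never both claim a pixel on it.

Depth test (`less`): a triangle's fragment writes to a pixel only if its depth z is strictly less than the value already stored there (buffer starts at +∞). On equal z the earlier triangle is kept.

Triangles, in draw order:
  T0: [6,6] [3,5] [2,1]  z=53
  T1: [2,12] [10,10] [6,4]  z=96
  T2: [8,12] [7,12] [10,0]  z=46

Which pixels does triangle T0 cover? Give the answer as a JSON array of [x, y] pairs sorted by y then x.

T0:
  2·area = 11
  edge (6, 6)→(3, 5): d=(-3,-1) top-left  bias=+0
  edge (3, 5)→(2, 1): d=(-1,-4) top-left  bias=+0
  edge (2, 1)→(6, 6): d=(4,5) right/bottom  bias=-1
    (1,1)@(3, 3): e=[6,2,3] → X
    (2,1)@(5, 3): e=[8,10,-7] → .
    (1,2)@(3, 5): e=[0,0,11] → X  [on edge]
    (2,2)@(5, 5): e=[2,8,1] → X
    (3,2)@(7, 5): e=[4,16,-9] → .
    (1,3)@(3, 7): e=[-6,-2,19] → .
    (2,3)@(5, 7): e=[-4,6,9] → .
    (4,3)@(9, 7): e=[0,22,-11] → .  [on edge]
    (2,6)@(5, 13): e=[-22,0,33] → .  [on edge]
  covered (3 px):
    . . . . .
    . X . . .
    . X X . .
    . . . . .
    . . . . .
    . . . . .
    . . . . .
T1:
  2·area = 56  (B↔C swapped to make it positive)
  edge (2, 12)→(6, 4): d=(4,-8) top-left  bias=+0
  edge (6, 4)→(10, 10): d=(4,6) right/bottom  bias=-1
  edge (10, 10)→(2, 12): d=(-8,2) right/bottom  bias=-1
    (2,3)@(5, 7): e=[4,18,34] → X
    (3,3)@(7, 7): e=[20,6,30] → X
    (4,3)@(9, 7): e=[36,-6,26] → .
    (2,4)@(5, 9): e=[12,26,18] → X
    (4,4)@(9, 9): e=[44,2,10] → X
    (1,5)@(3, 11): e=[4,46,6] → X
    (3,5)@(7, 11): e=[36,22,-2] → .
    (4,5)@(9, 11): e=[52,10,-6] → .
    (1,6)@(3, 13): e=[12,54,-10] → .
    (2,6)@(5, 13): e=[28,42,-14] → .
  covered (7 px):
    . . . . .
    . . . . .
    . . . . .
    . . X X .
    . . X X X
    . X X . .
    . . . . .
T2:
  2·area = 12
  edge (8, 12)→(7, 12): d=(-1,0) right/bottom  bias=-1
  edge (7, 12)→(10, 0): d=(3,-12) top-left  bias=+0
  edge (10, 0)→(8, 12): d=(-2,12) right/bottom  bias=-1
    (4,2)@(9, 5): e=[7,3,2] → X
    (4,3)@(9, 7): e=[5,9,-2] → .
  covered (1 px):
    . . . . .
    . . . . .
    . . . . X
    . . . . .
    . . . . .
    . . . . .
    . . . . .

Answer: [[1,1],[1,2],[2,2]]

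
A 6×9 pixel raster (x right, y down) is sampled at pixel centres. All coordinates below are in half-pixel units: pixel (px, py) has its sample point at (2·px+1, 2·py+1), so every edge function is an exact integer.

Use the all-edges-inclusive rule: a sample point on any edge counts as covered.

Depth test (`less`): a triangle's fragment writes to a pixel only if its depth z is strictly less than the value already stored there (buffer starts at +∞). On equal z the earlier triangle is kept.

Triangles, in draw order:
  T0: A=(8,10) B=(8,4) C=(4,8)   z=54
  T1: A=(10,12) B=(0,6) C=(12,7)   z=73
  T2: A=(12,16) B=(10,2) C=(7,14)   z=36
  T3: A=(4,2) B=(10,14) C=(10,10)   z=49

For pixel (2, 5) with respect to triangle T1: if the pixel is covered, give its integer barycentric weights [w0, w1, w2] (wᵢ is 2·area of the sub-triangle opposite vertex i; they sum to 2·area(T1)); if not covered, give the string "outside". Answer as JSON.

T0:
  2·area = 24  (B↔C swapped to make it positive)
  edge (8, 10)→(4, 8): d=(-4,-2) inclusive
  edge (4, 8)→(8, 4): d=(4,-4) inclusive
  edge (8, 4)→(8, 10): d=(0,6) inclusive
    (5,0)@(11, 1): e=[42,0,-18] → .  [on edge]
    (4,1)@(9, 3): e=[30,0,-6] → .  [on edge]
    (3,2)@(7, 5): e=[18,0,6] → X  [on edge]
    (4,2)@(9, 5): e=[22,8,-6] → .
    (2,3)@(5, 7): e=[6,0,18] → X  [on edge]
    (4,3)@(9, 7): e=[14,16,-6] → .
    (1,4)@(3, 9): e=[-6,0,30] → .  [on edge]
    (2,4)@(5, 9): e=[-2,8,18] → .
    (3,4)@(7, 9): e=[2,16,6] → X
    (4,4)@(9, 9): e=[6,24,-6] → .
    (0,5)@(1, 11): e=[-18,0,42] → .  [on edge]
    (3,5)@(7, 11): e=[-6,24,6] → .
  covered (4 px):
    . . . . . .
    . . . . . .
    . . . X . .
    . . X X . .
    . . . X . .
    . . . . . .
    . . . . . .
    . . . . . .
    . . . . . .
T1:
  2·area = 62
  edge (10, 12)→(0, 6): d=(-10,-6) inclusive
  edge (0, 6)→(12, 7): d=(12,1) inclusive
  edge (12, 7)→(10, 12): d=(-2,5) inclusive
    (1,3)@(3, 7): e=[8,9,45] → X
    (2,3)@(5, 7): e=[20,7,35] → X
    (3,3)@(7, 7): e=[32,5,25] → X
    (4,3)@(9, 7): e=[44,3,15] → X
    (5,3)@(11, 7): e=[56,1,5] → X
    (1,4)@(3, 9): e=[-12,33,41] → .
    (2,4)@(5, 9): e=[0,31,31] → X  [on edge]
    (2,5)@(5, 11): e=[-20,55,27] → .
    (3,5)@(7, 11): e=[-8,53,17] → .
    (4,5)@(9, 11): e=[4,51,7] → X
    (5,5)@(11, 11): e=[16,49,-3] → .
    (4,6)@(9, 13): e=[-16,75,3] → .
  covered (10 px):
    . . . . . .
    . . . . . .
    . . . . . .
    . X X X X X
    . . X X X X
    . . . . X .
    . . . . . .
    . . . . . .
    . . . . . .
T2:
  2·area = 66  (B↔C swapped to make it positive)
  edge (12, 16)→(7, 14): d=(-5,-2) inclusive
  edge (7, 14)→(10, 2): d=(3,-12) inclusive
  edge (10, 2)→(12, 16): d=(2,14) inclusive
    (4,3)@(9, 7): e=[39,3,24] → X
    (5,3)@(11, 7): e=[43,27,-4] → .
    (4,4)@(9, 9): e=[29,9,28] → X
    (5,4)@(11, 9): e=[33,33,0] → X  [on edge]
    (4,5)@(9, 11): e=[19,15,32] → X
    (4,6)@(9, 13): e=[9,21,36] → X
    (4,7)@(9, 15): e=[-1,27,40] → .
    (5,7)@(11, 15): e=[3,51,12] → X
    (5,8)@(11, 17): e=[-7,57,16] → .
  covered (8 px):
    . . . . . .
    . . . . . .
    . . . . . .
    . . . . X .
    . . . . X X
    . . . . X X
    . . . . X X
    . . . . . X
    . . . . . .
T3:
  2·area = 24  (B↔C swapped to make it positive)
  edge (4, 2)→(10, 10): d=(6,8) inclusive
  edge (10, 10)→(10, 14): d=(0,4) inclusive
  edge (10, 14)→(4, 2): d=(-6,-12) inclusive
    (3,3)@(7, 7): e=[6,12,6] → X
    (4,3)@(9, 7): e=[-10,4,30] → .
    (3,4)@(7, 9): e=[18,12,-6] → .
    (4,4)@(9, 9): e=[2,4,18] → X
    (5,4)@(11, 9): e=[-14,-4,42] → .
    (4,5)@(9, 11): e=[14,4,6] → X
    (5,5)@(11, 11): e=[-2,-4,30] → .
    (4,6)@(9, 13): e=[26,4,-6] → .
  covered (3 px):
    . . . . . .
    . . . . . .
    . . . . . .
    . . . X . .
    . . . . X .
    . . . . X .
    . . . . . .
    . . . . . .
    . . . . . .

Answer: "outside"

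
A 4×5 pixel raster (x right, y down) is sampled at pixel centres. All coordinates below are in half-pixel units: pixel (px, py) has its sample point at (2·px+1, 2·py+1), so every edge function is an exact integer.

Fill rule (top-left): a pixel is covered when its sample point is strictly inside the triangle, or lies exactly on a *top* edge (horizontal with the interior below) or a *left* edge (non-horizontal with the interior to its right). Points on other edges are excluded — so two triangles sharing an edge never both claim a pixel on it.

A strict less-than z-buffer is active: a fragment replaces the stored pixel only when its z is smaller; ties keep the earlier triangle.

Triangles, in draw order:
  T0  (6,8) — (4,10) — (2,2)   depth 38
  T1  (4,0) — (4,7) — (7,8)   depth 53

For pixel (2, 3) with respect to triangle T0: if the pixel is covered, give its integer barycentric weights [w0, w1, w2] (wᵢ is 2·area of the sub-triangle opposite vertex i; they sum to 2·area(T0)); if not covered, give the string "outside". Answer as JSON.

T0:
  2·area = 20
  edge (6, 8)→(4, 10): d=(-2,2) right/bottom  bias=-1
  edge (4, 10)→(2, 2): d=(-2,-8) top-left  bias=+0
  edge (2, 2)→(6, 8): d=(4,6) right/bottom  bias=-1
    (1,2)@(3, 5): e=[12,2,6] → #
    (2,2)@(5, 5): e=[8,18,-6] → ·
    (1,3)@(3, 7): e=[8,-2,14] → ·
    (2,3)@(5, 7): e=[4,14,2] → #
    (3,3)@(7, 7): e=[0,30,-10] → ·  [on edge]
    (2,4)@(5, 9): e=[0,10,10] → ·  [on edge]
  covered (2 px):
    · · · ·
    · · · ·
    · # · ·
    · · # ·
    · · · ·
T1:
  2·area = 21  (B↔C swapped to make it positive)
  edge (4, 0)→(7, 8): d=(3,8) right/bottom  bias=-1
  edge (7, 8)→(4, 7): d=(-3,-1) top-left  bias=+0
  edge (4, 7)→(4, 0): d=(0,-7) top-left  bias=+0
    (2,1)@(5, 3): e=[1,13,7] → #
    (3,1)@(7, 3): e=[-15,15,21] → ·
    (2,2)@(5, 5): e=[7,7,7] → #
    (3,2)@(7, 5): e=[-9,9,21] → ·
    (2,3)@(5, 7): e=[13,1,7] → #
    (3,3)@(7, 7): e=[-3,3,21] → ·
    (2,4)@(5, 9): e=[19,-5,7] → ·
  covered (3 px):
    · · · ·
    · · # ·
    · · # ·
    · · # ·
    · · · ·

Answer: [14,2,4]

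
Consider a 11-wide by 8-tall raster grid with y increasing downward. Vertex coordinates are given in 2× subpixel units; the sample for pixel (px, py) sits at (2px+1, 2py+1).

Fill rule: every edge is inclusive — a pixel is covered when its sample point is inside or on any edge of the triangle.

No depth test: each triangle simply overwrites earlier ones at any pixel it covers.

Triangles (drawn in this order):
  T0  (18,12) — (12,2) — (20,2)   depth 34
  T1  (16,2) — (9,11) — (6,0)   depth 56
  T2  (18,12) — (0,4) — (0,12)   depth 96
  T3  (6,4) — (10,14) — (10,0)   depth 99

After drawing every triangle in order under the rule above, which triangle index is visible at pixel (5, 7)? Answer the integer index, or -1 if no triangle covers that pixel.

T0:
  2·area = 80
  edge (18, 12)→(12, 2): d=(-6,-10) inclusive
  edge (12, 2)→(20, 2): d=(8,0) inclusive
  edge (20, 2)→(18, 12): d=(-2,10) inclusive
    (6,1)@(13, 3): e=[4,8,68] → X
    (7,1)@(15, 3): e=[24,8,48] → X
    (8,1)@(17, 3): e=[44,8,28] → X
    (9,1)@(19, 3): e=[64,8,8] → X
    (10,1)@(21, 3): e=[84,8,-12] → .
    (6,2)@(13, 5): e=[-8,24,64] → .
    (7,2)@(15, 5): e=[12,24,44] → X
    (10,2)@(21, 5): e=[72,24,-16] → .
    (7,3)@(15, 7): e=[0,40,40] → X  [on edge]
    (9,3)@(19, 7): e=[40,40,0] → X  [on edge]
    (10,3)@(21, 7): e=[60,40,-20] → .
    (7,4)@(15, 9): e=[-12,56,36] → .
  covered (11 px):
    . . . . . . . . . . .
    . . . . . . X X X X .
    . . . . . . . X X X .
    . . . . . . . X X X .
    . . . . . . . . X . .
    . . . . . . . . . . .
    . . . . . . . . . . .
    . . . . . . . . . . .
T1:
  2·area = 104
  edge (16, 2)→(9, 11): d=(-7,9) inclusive
  edge (9, 11)→(6, 0): d=(-3,-11) inclusive
  edge (6, 0)→(16, 2): d=(10,2) inclusive
    (3,0)@(7, 1): e=[88,8,8] → X
    (4,0)@(9, 1): e=[70,30,4] → X
    (5,0)@(11, 1): e=[52,52,0] → X  [on edge]
    (6,0)@(13, 1): e=[34,74,-4] → .
    (3,1)@(7, 3): e=[74,2,28] → X
    (6,1)@(13, 3): e=[20,68,16] → X
    (7,1)@(15, 3): e=[2,90,12] → X
    (8,1)@(17, 3): e=[-16,112,8] → .
    (10,1)@(21, 3): e=[-52,156,0] → .  [on edge]
    (3,2)@(7, 5): e=[60,-4,48] → .
    (4,2)@(9, 5): e=[42,18,44] → X
    (7,2)@(15, 5): e=[-12,84,32] → .
    (4,5)@(9, 11): e=[0,0,104] → X  [on edge]
  covered (15 px):
    . . . X X X . . . . .
    . . . X X X X X . . .
    . . . . X X X . . . .
    . . . . X X . . . . .
    . . . . X . . . . . .
    . . . . X . . . . . .
    . . . . . . . . . . .
    . . . . . . . . . . .
T2:
  2·area = 144  (B↔C swapped to make it positive)
  edge (18, 12)→(0, 12): d=(-18,0) inclusive
  edge (0, 12)→(0, 4): d=(0,-8) inclusive
  edge (0, 4)→(18, 12): d=(18,8) inclusive
    (0,2)@(1, 5): e=[126,8,10] → X
    (1,2)@(3, 5): e=[126,24,-6] → .
    (0,3)@(1, 7): e=[90,8,46] → X
    (1,3)@(3, 7): e=[90,24,30] → X
    (2,3)@(5, 7): e=[90,40,14] → X
    (3,3)@(7, 7): e=[90,56,-2] → .
    (0,4)@(1, 9): e=[54,8,82] → X
    (3,4)@(7, 9): e=[54,56,34] → X
    (4,4)@(9, 9): e=[54,72,18] → X
    (5,4)@(11, 9): e=[54,88,2] → X
    (6,4)@(13, 9): e=[54,104,-14] → .
    (0,5)@(1, 11): e=[18,8,118] → X
  covered (18 px):
    . . . . . . . . . . .
    . . . . . . . . . . .
    X . . . . . . . . . .
    X X X . . . . . . . .
    X X X X X X . . . . .
    X X X X X X X X . . .
    . . . . . . . . . . .
    . . . . . . . . . . .
T3:
  2·area = 56  (B↔C swapped to make it positive)
  edge (6, 4)→(10, 0): d=(4,-4) inclusive
  edge (10, 0)→(10, 14): d=(0,14) inclusive
  edge (10, 14)→(6, 4): d=(-4,-10) inclusive
    (4,0)@(9, 1): e=[0,14,42] → X  [on edge]
    (5,0)@(11, 1): e=[8,-14,62] → .
    (3,1)@(7, 3): e=[0,42,14] → X  [on edge]
    (5,1)@(11, 3): e=[16,-14,54] → .
    (2,2)@(5, 5): e=[0,70,-14] → .  [on edge]
    (3,2)@(7, 5): e=[8,42,6] → X
    (5,2)@(11, 5): e=[24,-14,46] → .
    (1,3)@(3, 7): e=[0,98,-42] → .  [on edge]
    (3,3)@(7, 7): e=[16,42,-2] → .
    (4,3)@(9, 7): e=[24,14,18] → X
    (5,3)@(11, 7): e=[32,-14,38] → .
    (0,4)@(1, 9): e=[0,126,-70] → .  [on edge]
  covered (8 px):
    . . . . X . . . . . .
    . . . X X . . . . . .
    . . . X X . . . . . .
    . . . . X . . . . . .
    . . . . X . . . . . .
    . . . . X . . . . . .
    . . . . . . . . . . .
    . . . . . . . . . . .

Z-buffer (winner per pixel, '.' = empty):
  . . . 1 3 1 . . . . .
  . . . 3 3 1 1 1 0 0 .
  2 . . 3 3 1 1 0 0 0 .
  2 2 2 . 3 1 . 0 0 0 .
  2 2 2 2 3 2 . . 0 . .
  2 2 2 2 3 2 2 2 . . .
  . . . . . . . . . . .
  . . . . . . . . . . .

Final: -1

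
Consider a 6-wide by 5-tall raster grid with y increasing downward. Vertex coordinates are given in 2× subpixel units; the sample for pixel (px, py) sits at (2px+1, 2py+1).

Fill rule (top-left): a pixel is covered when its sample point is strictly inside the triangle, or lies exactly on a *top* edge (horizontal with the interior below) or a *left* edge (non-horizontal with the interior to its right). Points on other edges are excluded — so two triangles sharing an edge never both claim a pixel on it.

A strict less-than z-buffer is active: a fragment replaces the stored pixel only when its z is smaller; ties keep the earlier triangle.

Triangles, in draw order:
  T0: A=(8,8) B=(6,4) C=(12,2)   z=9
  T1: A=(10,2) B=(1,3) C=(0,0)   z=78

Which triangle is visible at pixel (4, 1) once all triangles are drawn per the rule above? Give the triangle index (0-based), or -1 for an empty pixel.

T0:
  2·area = 28
  edge (8, 8)→(6, 4): d=(-2,-4) top-left  bias=+0
  edge (6, 4)→(12, 2): d=(6,-2) top-left  bias=+0
  edge (12, 2)→(8, 8): d=(-4,6) right/bottom  bias=-1
    (4,1)@(9, 3): e=[14,0,14] → █  [on edge]
    (5,1)@(11, 3): e=[22,4,2] → █
    (1,2)@(3, 5): e=[-14,0,42] → ·  [on edge]
    (3,2)@(7, 5): e=[2,8,18] → █
    (5,2)@(11, 5): e=[18,16,-6] → ·
    (3,3)@(7, 7): e=[-2,20,10] → ·
    (4,3)@(9, 7): e=[6,24,-2] → ·
  covered (4 px):
    · · · · · ·
    · · · · █ █
    · · · █ █ ·
    · · · · · ·
    · · · · · ·
T1:
  2·area = 28
  edge (10, 2)→(1, 3): d=(-9,1) right/bottom  bias=-1
  edge (1, 3)→(0, 0): d=(-1,-3) top-left  bias=+0
  edge (0, 0)→(10, 2): d=(10,2) right/bottom  bias=-1
    (0,0)@(1, 1): e=[18,2,8] → █
    (1,0)@(3, 1): e=[16,8,4] → █
    (2,0)@(5, 1): e=[14,14,0] → ·  [on edge]
    (0,1)@(1, 3): e=[0,0,28] → ·  [on edge]
    (1,1)@(3, 3): e=[-2,6,24] → ·
    (1,4)@(3, 9): e=[-56,0,84] → ·  [on edge]
  covered (2 px):
    █ █ · · · ·
    · · · · · ·
    · · · · · ·
    · · · · · ·
    · · · · · ·

Z-buffer (winner per pixel, '.' = empty):
  1 1 . . . .
  . . . . 0 0
  . . . 0 0 .
  . . . . . .
  . . . . . .

Final: 0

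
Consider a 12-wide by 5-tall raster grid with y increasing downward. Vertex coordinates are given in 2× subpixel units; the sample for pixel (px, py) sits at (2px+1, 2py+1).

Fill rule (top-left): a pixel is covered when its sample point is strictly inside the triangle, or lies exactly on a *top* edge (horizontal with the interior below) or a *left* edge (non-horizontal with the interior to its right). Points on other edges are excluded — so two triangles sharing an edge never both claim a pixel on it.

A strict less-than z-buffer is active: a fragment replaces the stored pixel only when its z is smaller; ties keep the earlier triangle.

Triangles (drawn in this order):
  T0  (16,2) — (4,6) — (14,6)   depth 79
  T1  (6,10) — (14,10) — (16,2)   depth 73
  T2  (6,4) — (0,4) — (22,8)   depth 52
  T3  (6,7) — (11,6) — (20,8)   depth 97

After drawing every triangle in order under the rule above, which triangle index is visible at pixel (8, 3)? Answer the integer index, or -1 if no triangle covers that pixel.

T0:
  2·area = 40  (B↔C swapped to make it positive)
  edge (16, 2)→(14, 6): d=(-2,4) right/bottom  bias=-1
  edge (14, 6)→(4, 6): d=(-10,0) right/bottom  bias=-1
  edge (4, 6)→(16, 2): d=(12,-4) top-left  bias=+0
    (9,0)@(19, 1): e=[-10,50,0] → ·  [on edge]
    (6,1)@(13, 3): e=[10,30,0] → █  [on edge]
    (7,1)@(15, 3): e=[2,30,8] → █
    (8,1)@(17, 3): e=[-6,30,16] → ·
    (3,2)@(7, 5): e=[30,10,0] → █  [on edge]
    (4,2)@(9, 5): e=[22,10,8] → █
    (5,2)@(11, 5): e=[14,10,16] → █
    (7,2)@(15, 5): e=[-2,10,32] → ·
    (0,3)@(1, 7): e=[50,-10,0] → ·  [on edge]
    (3,3)@(7, 7): e=[26,-10,24] → ·
    (4,3)@(9, 7): e=[18,-10,32] → ·
    (5,3)@(11, 7): e=[10,-10,40] → ·
  covered (6 px):
    · · · · · · · · · · · ·
    · · · · · · █ █ · · · ·
    · · · █ █ █ █ · · · · ·
    · · · · · · · · · · · ·
    · · · · · · · · · · · ·
T1:
  2·area = 64  (B↔C swapped to make it positive)
  edge (6, 10)→(16, 2): d=(10,-8) top-left  bias=+0
  edge (16, 2)→(14, 10): d=(-2,8) right/bottom  bias=-1
  edge (14, 10)→(6, 10): d=(-8,0) right/bottom  bias=-1
    (7,1)@(15, 3): e=[2,6,56] → █
    (8,1)@(17, 3): e=[18,-10,56] → ·
    (6,2)@(13, 5): e=[6,18,40] → █
    (8,2)@(17, 5): e=[38,-14,40] → ·
    (5,3)@(11, 7): e=[10,30,24] → █
    (7,3)@(15, 7): e=[42,-2,24] → ·
    (4,4)@(9, 9): e=[14,42,8] → █
    (7,4)@(15, 9): e=[62,-6,8] → ·
  covered (8 px):
    · · · · · · · · · · · ·
    · · · · · · · █ · · · ·
    · · · · · · █ █ · · · ·
    · · · · · █ █ · · · · ·
    · · · · █ █ █ · · · · ·
T2:
  2·area = 24  (B↔C swapped to make it positive)
  edge (6, 4)→(22, 8): d=(16,4) right/bottom  bias=-1
  edge (22, 8)→(0, 4): d=(-22,-4) top-left  bias=+0
  edge (0, 4)→(6, 4): d=(6,0) top-left  bias=+0
    (3,2)@(7, 5): e=[12,6,6] → █
    (4,2)@(9, 5): e=[4,14,6] → █
    (5,2)@(11, 5): e=[-4,22,6] → ·
    (3,3)@(7, 7): e=[44,-38,18] → ·
    (4,3)@(9, 7): e=[36,-30,18] → ·
    (8,3)@(17, 7): e=[4,2,18] → █
    (9,3)@(19, 7): e=[-4,10,18] → ·
    (8,4)@(17, 9): e=[36,-42,30] → ·
  covered (3 px):
    · · · · · · · · · · · ·
    · · · · · · · · · · · ·
    · · · █ █ · · · · · · ·
    · · · · · · · · █ · · ·
    · · · · · · · · · · · ·
T3:
  2·area = 19
  edge (6, 7)→(11, 6): d=(5,-1) top-left  bias=+0
  edge (11, 6)→(20, 8): d=(9,2) right/bottom  bias=-1
  edge (20, 8)→(6, 7): d=(-14,-1) top-left  bias=+0
    (3,3)@(7, 7): e=[1,17,1] → █
    (4,3)@(9, 7): e=[3,13,3] → █
    (5,3)@(11, 7): e=[5,9,5] → █
    (6,3)@(13, 7): e=[7,5,7] → █
    (7,3)@(15, 7): e=[9,1,9] → █
    (8,3)@(17, 7): e=[11,-3,11] → ·
    (3,4)@(7, 9): e=[11,35,-27] → ·
    (4,4)@(9, 9): e=[13,31,-25] → ·
    (5,4)@(11, 9): e=[15,27,-23] → ·
    (6,4)@(13, 9): e=[17,23,-21] → ·
    (7,4)@(15, 9): e=[19,19,-19] → ·
  covered (5 px):
    · · · · · · · · · · · ·
    · · · · · · · · · · · ·
    · · · · · · · · · · · ·
    · · · █ █ █ █ █ · · · ·
    · · · · · · · · · · · ·

Z-buffer (winner per pixel, '.' = empty):
  . . . . . . . . . . . .
  . . . . . . 0 1 . . . .
  . . . 2 2 0 1 1 . . . .
  . . . 3 3 1 1 3 2 . . .
  . . . . 1 1 1 . . . . .

Final: 2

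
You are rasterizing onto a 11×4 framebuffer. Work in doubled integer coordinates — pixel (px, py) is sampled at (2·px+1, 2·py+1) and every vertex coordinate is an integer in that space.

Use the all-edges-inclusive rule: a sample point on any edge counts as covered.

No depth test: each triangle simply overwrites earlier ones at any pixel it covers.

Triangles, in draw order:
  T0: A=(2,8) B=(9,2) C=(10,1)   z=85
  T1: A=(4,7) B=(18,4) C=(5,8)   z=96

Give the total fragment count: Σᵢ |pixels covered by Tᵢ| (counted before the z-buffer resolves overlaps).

T0:
  2·area = 1  (B↔C swapped to make it positive)
  edge (2, 8)→(10, 1): d=(8,-7) inclusive
  edge (10, 1)→(9, 2): d=(-1,1) inclusive
  edge (9, 2)→(2, 8): d=(-7,6) inclusive
  covered (0 px):
    · · · · · · · · · · ·
    · · · · · · · · · · ·
    · · · · · · · · · · ·
    · · · · · · · · · · ·
T1:
  2·area = 17
  edge (4, 7)→(18, 4): d=(14,-3) inclusive
  edge (18, 4)→(5, 8): d=(-13,4) inclusive
  edge (5, 8)→(4, 7): d=(-1,-1) inclusive
    (2,3)@(5, 7): e=[3,13,1] → █
    (3,3)@(7, 7): e=[9,5,3] → █
    (4,3)@(9, 7): e=[15,-3,5] → ·
  covered (2 px):
    · · · · · · · · · · ·
    · · · · · · · · · · ·
    · · · · · · · · · · ·
    · · █ █ · · · · · · ·

Answer: 2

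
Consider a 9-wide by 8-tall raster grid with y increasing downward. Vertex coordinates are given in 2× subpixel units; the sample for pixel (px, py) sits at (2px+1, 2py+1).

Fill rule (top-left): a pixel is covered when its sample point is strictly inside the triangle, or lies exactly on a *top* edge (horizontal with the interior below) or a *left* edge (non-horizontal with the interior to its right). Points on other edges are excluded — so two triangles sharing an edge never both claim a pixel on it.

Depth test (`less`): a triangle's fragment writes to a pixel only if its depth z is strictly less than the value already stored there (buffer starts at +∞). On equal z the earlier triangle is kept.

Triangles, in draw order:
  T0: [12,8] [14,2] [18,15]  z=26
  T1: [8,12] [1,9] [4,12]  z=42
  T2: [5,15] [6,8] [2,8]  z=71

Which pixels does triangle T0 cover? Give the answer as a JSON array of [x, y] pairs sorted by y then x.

T0:
  2·area = 50
  edge (12, 8)→(14, 2): d=(2,-6) top-left  bias=+0
  edge (14, 2)→(18, 15): d=(4,13) right/bottom  bias=-1
  edge (18, 15)→(12, 8): d=(-6,-7) top-left  bias=+0
    (6,2)@(13, 5): e=[0,25,25] → █  [on edge]
    (7,2)@(15, 5): e=[12,-1,39] → ·
    (6,3)@(13, 7): e=[4,33,13] → █
    (7,3)@(15, 7): e=[16,7,27] → █
    (8,3)@(17, 7): e=[28,-19,41] → ·
    (6,4)@(13, 9): e=[8,41,1] → █
    (8,4)@(17, 9): e=[32,-11,29] → ·
    (5,5)@(11, 11): e=[0,75,-25] → ·  [on edge]
    (6,5)@(13, 11): e=[12,49,-11] → ·
    (7,5)@(15, 11): e=[24,23,3] → █
    (8,5)@(17, 11): e=[36,-3,17] → ·
    (7,6)@(15, 13): e=[28,31,-9] → ·
  covered (7 px):
    · · · · · · · · ·
    · · · · · · · · ·
    · · · · · · █ · ·
    · · · · · · █ █ ·
    · · · · · · █ █ ·
    · · · · · · · █ ·
    · · · · · · · · █
    · · · · · · · · ·
T1:
  2·area = 12  (B↔C swapped to make it positive)
  edge (8, 12)→(4, 12): d=(-4,0) right/bottom  bias=-1
  edge (4, 12)→(1, 9): d=(-3,-3) top-left  bias=+0
  edge (1, 9)→(8, 12): d=(7,3) right/bottom  bias=-1
    (0,4)@(1, 9): e=[12,0,0] → ·  [on edge]
    (1,5)@(3, 11): e=[4,0,8] → █  [on edge]
    (2,5)@(5, 11): e=[4,6,2] → █
    (3,5)@(7, 11): e=[4,12,-4] → ·
    (1,6)@(3, 13): e=[-4,-6,22] → ·
    (2,6)@(5, 13): e=[-4,0,16] → ·  [on edge]
    (3,7)@(7, 15): e=[-12,0,24] → ·  [on edge]
    (7,7)@(15, 15): e=[-12,24,0] → ·  [on edge]
  covered (2 px):
    · · · · · · · · ·
    · · · · · · · · ·
    · · · · · · · · ·
    · · · · · · · · ·
    · · · · · · · · ·
    · █ █ · · · · · ·
    · · · · · · · · ·
    · · · · · · · · ·
T2:
  2·area = 28  (B↔C swapped to make it positive)
  edge (5, 15)→(2, 8): d=(-3,-7) top-left  bias=+0
  edge (2, 8)→(6, 8): d=(4,0) top-left  bias=+0
  edge (6, 8)→(5, 15): d=(-1,7) right/bottom  bias=-1
    (3,0)@(7, 1): e=[56,-28,0] → ·  [on edge]
    (1,4)@(3, 9): e=[4,4,20] → █
    (2,4)@(5, 9): e=[18,4,6] → █
    (3,4)@(7, 9): e=[32,4,-8] → ·
    (1,5)@(3, 11): e=[-2,12,18] → ·
    (2,5)@(5, 11): e=[12,12,4] → █
    (3,5)@(7, 11): e=[26,12,-10] → ·
    (2,6)@(5, 13): e=[6,20,2] → █
    (3,6)@(7, 13): e=[20,20,-12] → ·
    (2,7)@(5, 15): e=[0,28,0] → ·  [on edge]
  covered (4 px):
    · · · · · · · · ·
    · · · · · · · · ·
    · · · · · · · · ·
    · · · · · · · · ·
    · █ █ · · · · · ·
    · · █ · · · · · ·
    · · █ · · · · · ·
    · · · · · · · · ·

Answer: [[6,2],[6,3],[7,3],[6,4],[7,4],[7,5],[8,6]]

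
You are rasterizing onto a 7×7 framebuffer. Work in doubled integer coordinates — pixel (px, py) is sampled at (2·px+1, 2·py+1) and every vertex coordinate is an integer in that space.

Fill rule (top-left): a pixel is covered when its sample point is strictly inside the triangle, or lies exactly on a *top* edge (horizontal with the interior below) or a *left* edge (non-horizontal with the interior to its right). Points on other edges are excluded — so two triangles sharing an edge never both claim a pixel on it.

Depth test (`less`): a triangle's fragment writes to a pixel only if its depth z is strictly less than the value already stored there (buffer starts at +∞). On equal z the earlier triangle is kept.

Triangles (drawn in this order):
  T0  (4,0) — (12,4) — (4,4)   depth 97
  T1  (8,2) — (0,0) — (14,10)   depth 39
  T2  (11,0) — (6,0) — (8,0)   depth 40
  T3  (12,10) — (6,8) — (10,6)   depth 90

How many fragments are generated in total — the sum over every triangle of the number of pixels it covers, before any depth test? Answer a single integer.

T0:
  2·area = 32
  edge (4, 0)→(12, 4): d=(8,4) right/bottom  bias=-1
  edge (12, 4)→(4, 4): d=(-8,0) right/bottom  bias=-1
  edge (4, 4)→(4, 0): d=(0,-4) top-left  bias=+0
    (2,0)@(5, 1): e=[4,24,4] → X
    (3,0)@(7, 1): e=[-4,24,12] → .
    (2,1)@(5, 3): e=[20,8,4] → X
    (3,1)@(7, 3): e=[12,8,12] → X
    (4,1)@(9, 3): e=[4,8,20] → X
    (5,1)@(11, 3): e=[-4,8,28] → .
    (2,2)@(5, 5): e=[36,-8,4] → .
    (3,2)@(7, 5): e=[28,-8,12] → .
    (4,2)@(9, 5): e=[20,-8,20] → .
  covered (4 px):
    . . X . . . .
    . . X X X . .
    . . . . . . .
    . . . . . . .
    . . . . . . .
    . . . . . . .
    . . . . . . .
T1:
  2·area = 52  (B↔C swapped to make it positive)
  edge (8, 2)→(14, 10): d=(6,8) right/bottom  bias=-1
  edge (14, 10)→(0, 0): d=(-14,-10) top-left  bias=+0
  edge (0, 0)→(8, 2): d=(8,2) right/bottom  bias=-1
    (1,0)@(3, 1): e=[34,16,2] → X
    (2,0)@(5, 1): e=[18,36,-2] → .
    (1,1)@(3, 3): e=[46,-12,18] → .
    (2,1)@(5, 3): e=[30,8,14] → X
    (3,1)@(7, 3): e=[14,28,10] → X
    (4,1)@(9, 3): e=[-2,48,6] → .
    (2,2)@(5, 5): e=[42,-20,30] → .
    (3,2)@(7, 5): e=[26,0,26] → X  [on edge]
    (4,2)@(9, 5): e=[10,20,22] → X
    (5,2)@(11, 5): e=[-6,40,18] → .
    (3,3)@(7, 7): e=[38,-28,42] → .
    (4,3)@(9, 7): e=[22,-8,38] → .
  covered (7 px):
    . X . . . . .
    . . X X . . .
    . . . X X . .
    . . . . . X .
    . . . . . . X
    . . . . . . .
    . . . . . . .
T2:
  degenerate (2·area = 0) — covers nothing
T3:
  2·area = 20
  edge (12, 10)→(6, 8): d=(-6,-2) top-left  bias=+0
  edge (6, 8)→(10, 6): d=(4,-2) top-left  bias=+0
  edge (10, 6)→(12, 10): d=(2,4) right/bottom  bias=-1
    (1,3)@(3, 7): e=[0,-10,30] → .  [on edge]
    (4,3)@(9, 7): e=[12,2,6] → X
    (5,3)@(11, 7): e=[16,6,-2] → .
    (4,4)@(9, 9): e=[0,10,10] → X  [on edge]
    (5,4)@(11, 9): e=[4,14,2] → X
    (6,4)@(13, 9): e=[8,18,-6] → .
    (4,5)@(9, 11): e=[-12,18,14] → .
    (5,5)@(11, 11): e=[-8,22,6] → .
  covered (3 px):
    . . . . . . .
    . . . . . . .
    . . . . . . .
    . . . . X . .
    . . . . X X .
    . . . . . . .
    . . . . . . .

Result: 14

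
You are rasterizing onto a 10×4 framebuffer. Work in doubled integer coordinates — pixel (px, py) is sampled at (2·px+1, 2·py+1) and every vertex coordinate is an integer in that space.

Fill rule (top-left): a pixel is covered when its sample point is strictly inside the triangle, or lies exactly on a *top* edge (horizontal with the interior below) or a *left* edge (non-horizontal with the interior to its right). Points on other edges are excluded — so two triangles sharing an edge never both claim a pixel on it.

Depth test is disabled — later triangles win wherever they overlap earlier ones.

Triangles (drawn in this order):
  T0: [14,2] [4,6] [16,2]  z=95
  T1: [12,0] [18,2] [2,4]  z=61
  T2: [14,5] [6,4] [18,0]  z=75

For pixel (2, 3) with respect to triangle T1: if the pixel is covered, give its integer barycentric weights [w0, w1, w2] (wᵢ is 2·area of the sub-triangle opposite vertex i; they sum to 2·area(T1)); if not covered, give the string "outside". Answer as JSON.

T0:
  2·area = 8  (B↔C swapped to make it positive)
  edge (14, 2)→(16, 2): d=(2,0) top-left  bias=+0
  edge (16, 2)→(4, 6): d=(-12,4) right/bottom  bias=-1
  edge (4, 6)→(14, 2): d=(10,-4) top-left  bias=+0
    (9,0)@(19, 1): e=[-2,0,10] → ·  [on edge]
    (6,1)@(13, 3): e=[2,0,6] → ·  [on edge]
    (3,2)@(7, 5): e=[6,0,2] → ·  [on edge]
    (0,3)@(1, 7): e=[10,0,-2] → ·  [on edge]
  covered (0 px):
    · · · · · · · · · ·
    · · · · · · · · · ·
    · · · · · · · · · ·
    · · · · · · · · · ·
T1:
  2·area = 44
  edge (12, 0)→(18, 2): d=(6,2) right/bottom  bias=-1
  edge (18, 2)→(2, 4): d=(-16,2) right/bottom  bias=-1
  edge (2, 4)→(12, 0): d=(10,-4) top-left  bias=+0
    (5,0)@(11, 1): e=[8,30,6] → #
    (6,0)@(13, 1): e=[4,26,14] → #
    (7,0)@(15, 1): e=[0,22,22] → ·  [on edge]
    (2,1)@(5, 3): e=[32,10,2] → #
    (3,1)@(7, 3): e=[28,6,10] → #
    (4,1)@(9, 3): e=[24,2,18] → #
    (5,1)@(11, 3): e=[20,-2,26] → ·
    (6,1)@(13, 3): e=[16,-6,34] → ·
    (2,2)@(5, 5): e=[44,-22,22] → ·
    (3,2)@(7, 5): e=[40,-26,30] → ·
    (4,2)@(9, 5): e=[36,-30,38] → ·
  covered (5 px):
    · · · · · # # · · ·
    · · # # # · · · · ·
    · · · · · · · · · ·
    · · · · · · · · · ·
T2:
  2·area = 44
  edge (14, 5)→(6, 4): d=(-8,-1) top-left  bias=+0
  edge (6, 4)→(18, 0): d=(12,-4) top-left  bias=+0
  edge (18, 0)→(14, 5): d=(-4,5) right/bottom  bias=-1
    (7,0)@(15, 1): e=[33,0,11] → #  [on edge]
    (8,0)@(17, 1): e=[35,8,1] → #
    (9,0)@(19, 1): e=[37,16,-9] → ·
    (4,1)@(9, 3): e=[11,0,33] → #  [on edge]
    (5,1)@(11, 3): e=[13,8,23] → #
    (6,1)@(13, 3): e=[15,16,13] → #
    (8,1)@(17, 3): e=[19,32,-7] → ·
    (1,2)@(3, 5): e=[-11,0,55] → ·  [on edge]
    (4,2)@(9, 5): e=[-5,24,25] → ·
    (5,2)@(11, 5): e=[-3,32,15] → ·
    (6,2)@(13, 5): e=[-1,40,5] → ·
    (7,2)@(15, 5): e=[1,48,-5] → ·
  covered (6 px):
    · · · · · · · # # ·
    · · · · # # # # · ·
    · · · · · · · · · ·
    · · · · · · · · · ·

Answer: "outside"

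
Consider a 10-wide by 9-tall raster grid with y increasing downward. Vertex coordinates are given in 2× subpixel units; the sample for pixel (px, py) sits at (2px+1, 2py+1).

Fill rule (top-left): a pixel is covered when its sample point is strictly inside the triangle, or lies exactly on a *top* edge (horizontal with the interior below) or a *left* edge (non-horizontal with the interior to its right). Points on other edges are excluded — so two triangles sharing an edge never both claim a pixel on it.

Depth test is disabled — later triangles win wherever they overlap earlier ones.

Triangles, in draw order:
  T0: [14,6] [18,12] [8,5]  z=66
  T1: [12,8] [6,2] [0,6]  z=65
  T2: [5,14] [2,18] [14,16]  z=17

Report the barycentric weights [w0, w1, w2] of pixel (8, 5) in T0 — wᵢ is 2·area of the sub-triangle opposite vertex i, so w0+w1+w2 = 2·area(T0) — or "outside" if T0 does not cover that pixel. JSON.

T0:
  2·area = 32
  edge (14, 6)→(18, 12): d=(4,6) right/bottom  bias=-1
  edge (18, 12)→(8, 5): d=(-10,-7) top-left  bias=+0
  edge (8, 5)→(14, 6): d=(6,1) right/bottom  bias=-1
    (5,3)@(11, 7): e=[22,1,9] → #
    (6,3)@(13, 7): e=[10,15,7] → #
    (7,3)@(15, 7): e=[-2,29,5] → ·
    (5,4)@(11, 9): e=[30,-19,21] → ·
    (6,4)@(13, 9): e=[18,-5,19] → ·
    (7,4)@(15, 9): e=[6,9,17] → #
    (8,4)@(17, 9): e=[-6,23,15] → ·
    (7,5)@(15, 11): e=[14,-11,29] → ·
    (8,5)@(17, 11): e=[2,3,27] → #
    (9,5)@(19, 11): e=[-10,17,25] → ·
    (8,6)@(17, 13): e=[10,-17,39] → ·
  covered (4 px):
    · · · · · · · · · ·
    · · · · · · · · · ·
    · · · · · · · · · ·
    · · · · · # # · · ·
    · · · · · · · # · ·
    · · · · · · · · # ·
    · · · · · · · · · ·
    · · · · · · · · · ·
    · · · · · · · · · ·
T1:
  2·area = 60  (B↔C swapped to make it positive)
  edge (12, 8)→(0, 6): d=(-12,-2) top-left  bias=+0
  edge (0, 6)→(6, 2): d=(6,-4) top-left  bias=+0
  edge (6, 2)→(12, 8): d=(6,6) right/bottom  bias=-1
    (2,0)@(5, 1): e=[70,-10,0] → ·  [on edge]
    (2,1)@(5, 3): e=[46,2,12] → #
    (3,1)@(7, 3): e=[50,10,0] → ·  [on edge]
    (1,2)@(3, 5): e=[18,6,36] → #
    (3,2)@(7, 5): e=[26,22,12] → #
    (4,2)@(9, 5): e=[30,30,0] → ·  [on edge]
    (1,3)@(3, 7): e=[-6,18,48] → ·
    (2,3)@(5, 7): e=[-2,26,36] → ·
    (3,3)@(7, 7): e=[2,34,24] → #
    (4,3)@(9, 7): e=[6,42,12] → #
    (5,3)@(11, 7): e=[10,50,0] → ·  [on edge]
    (3,4)@(7, 9): e=[-22,46,36] → ·
    (6,4)@(13, 9): e=[-10,70,0] → ·  [on edge]
    (7,5)@(15, 11): e=[-30,90,0] → ·  [on edge]
    (8,6)@(17, 13): e=[-50,110,0] → ·  [on edge]
    (9,7)@(19, 15): e=[-70,130,0] → ·  [on edge]
  covered (6 px):
    · · · · · · · · · ·
    · · # · · · · · · ·
    · # # # · · · · · ·
    · · · # # · · · · ·
    · · · · · · · · · ·
    · · · · · · · · · ·
    · · · · · · · · · ·
    · · · · · · · · · ·
    · · · · · · · · · ·
T2:
  2·area = 42  (B↔C swapped to make it positive)
  edge (5, 14)→(14, 16): d=(9,2) right/bottom  bias=-1
  edge (14, 16)→(2, 18): d=(-12,2) right/bottom  bias=-1
  edge (2, 18)→(5, 14): d=(3,-4) top-left  bias=+0
    (2,7)@(5, 15): e=[9,30,3] → #
    (3,7)@(7, 15): e=[5,26,11] → #
    (4,7)@(9, 15): e=[1,22,19] → #
    (5,7)@(11, 15): e=[-3,18,27] → ·
    (1,8)@(3, 17): e=[31,10,1] → #
    (4,8)@(9, 17): e=[19,-2,25] → ·
  covered (6 px):
    · · · · · · · · · ·
    · · · · · · · · · ·
    · · · · · · · · · ·
    · · · · · · · · · ·
    · · · · · · · · · ·
    · · · · · · · · · ·
    · · · · · · · · · ·
    · · # # # · · · · ·
    · # # # · · · · · ·

Final: [3,27,2]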